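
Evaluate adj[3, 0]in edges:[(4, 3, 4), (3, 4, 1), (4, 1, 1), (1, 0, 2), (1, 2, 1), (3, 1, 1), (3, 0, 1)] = 1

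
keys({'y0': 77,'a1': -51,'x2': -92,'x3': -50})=['y0', 'a1', 'x2', 'x3']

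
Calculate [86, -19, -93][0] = 86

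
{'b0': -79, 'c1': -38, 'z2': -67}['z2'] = -67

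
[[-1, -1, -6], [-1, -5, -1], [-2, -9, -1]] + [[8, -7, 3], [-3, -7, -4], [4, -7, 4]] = [[7, -8, -3], [-4, -12, -5], [2, -16, 3]]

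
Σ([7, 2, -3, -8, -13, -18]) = 7 + 2 + (-3) + (-8) + (-13) + (-18)
= -33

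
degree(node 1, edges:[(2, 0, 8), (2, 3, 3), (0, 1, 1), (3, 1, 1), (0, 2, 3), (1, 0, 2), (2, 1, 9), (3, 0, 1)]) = 4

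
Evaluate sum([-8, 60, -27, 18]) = (-8) + 60 + (-27) + 18
= 43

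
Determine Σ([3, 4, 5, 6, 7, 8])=3 + 4 + 5 + 6 + 7 + 8
= 33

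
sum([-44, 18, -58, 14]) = (-44) + 18 + (-58) + 14
= -70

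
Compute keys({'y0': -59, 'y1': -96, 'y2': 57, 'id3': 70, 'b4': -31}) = ['y0', 'y1', 'y2', 'id3', 'b4']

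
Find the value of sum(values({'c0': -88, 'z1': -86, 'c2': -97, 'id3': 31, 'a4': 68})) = -172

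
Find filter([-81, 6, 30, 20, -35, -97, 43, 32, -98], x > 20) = keep x where x > 20: -81✗, 6✗, 30✓, 20✗, -35✗, -97✗, 43✓, 32✓, -98✗
= [30, 43, 32]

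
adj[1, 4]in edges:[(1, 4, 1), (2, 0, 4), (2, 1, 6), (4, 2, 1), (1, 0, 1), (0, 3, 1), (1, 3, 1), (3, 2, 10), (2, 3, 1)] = 1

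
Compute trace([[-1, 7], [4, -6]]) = -7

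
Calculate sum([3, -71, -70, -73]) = 3 + (-71) + (-70) + (-73)
= -211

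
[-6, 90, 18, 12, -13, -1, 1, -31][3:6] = [12, -13, -1]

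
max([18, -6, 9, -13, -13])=18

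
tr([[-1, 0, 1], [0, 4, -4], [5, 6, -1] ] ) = 2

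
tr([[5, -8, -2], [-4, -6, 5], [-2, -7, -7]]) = -8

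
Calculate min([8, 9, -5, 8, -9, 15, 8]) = -9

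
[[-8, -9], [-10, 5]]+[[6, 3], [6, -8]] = [[-2, -6], [-4, -3]]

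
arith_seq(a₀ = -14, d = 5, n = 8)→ a_0 = -14 + 0*5 = -14
a_1 = -14 + 1*5 = -9
a_2 = -14 + 2*5 = -4
...
= [-14, -9, -4, 1, 6, 11, 16, 21]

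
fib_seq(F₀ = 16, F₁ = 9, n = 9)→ F_2 = F_1 + F_0 = 25
F_3 = F_2 + F_1 = 34
F_4 = F_3 + F_2 = 59
...
= [16, 9, 25, 34, 59, 93, 152, 245, 397]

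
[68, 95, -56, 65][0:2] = [68, 95]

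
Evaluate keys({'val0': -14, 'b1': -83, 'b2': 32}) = ['val0', 'b1', 'b2']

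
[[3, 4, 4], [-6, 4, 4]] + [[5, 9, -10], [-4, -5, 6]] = [[8, 13, -6], [-10, -1, 10]]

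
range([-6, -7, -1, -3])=6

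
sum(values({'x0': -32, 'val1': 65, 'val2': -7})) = 26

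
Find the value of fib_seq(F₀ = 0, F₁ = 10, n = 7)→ F_2 = F_1 + F_0 = 10
F_3 = F_2 + F_1 = 20
F_4 = F_3 + F_2 = 30
...
= [0, 10, 10, 20, 30, 50, 80]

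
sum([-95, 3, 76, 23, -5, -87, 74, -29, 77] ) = 37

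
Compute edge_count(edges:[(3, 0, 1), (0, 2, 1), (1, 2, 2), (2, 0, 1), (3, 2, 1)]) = 5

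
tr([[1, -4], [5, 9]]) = 10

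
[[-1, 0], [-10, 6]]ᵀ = [[-1, -10], [0, 6]]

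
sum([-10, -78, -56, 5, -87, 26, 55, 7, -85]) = (-10) + (-78) + (-56) + 5 + (-87) + 26 + 55 + 7 + (-85)
= -223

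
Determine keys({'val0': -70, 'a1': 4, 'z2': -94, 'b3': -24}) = ['val0', 'a1', 'z2', 'b3']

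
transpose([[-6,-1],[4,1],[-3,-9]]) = [[-6, 4, -3], [-1, 1, -9]]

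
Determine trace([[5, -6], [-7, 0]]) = diagonal: 5 + 0
= 5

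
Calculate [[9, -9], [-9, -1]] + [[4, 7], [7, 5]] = [[13, -2], [-2, 4]]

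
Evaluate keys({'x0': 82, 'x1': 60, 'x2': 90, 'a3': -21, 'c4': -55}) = ['x0', 'x1', 'x2', 'a3', 'c4']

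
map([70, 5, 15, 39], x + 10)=70+10=80, 5+10=15, 15+10=25, 39+10=49
= [80, 15, 25, 49]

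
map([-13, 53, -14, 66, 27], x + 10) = [-3, 63, -4, 76, 37]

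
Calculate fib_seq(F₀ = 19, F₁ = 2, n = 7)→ F_2 = F_1 + F_0 = 21
F_3 = F_2 + F_1 = 23
F_4 = F_3 + F_2 = 44
...
= [19, 2, 21, 23, 44, 67, 111]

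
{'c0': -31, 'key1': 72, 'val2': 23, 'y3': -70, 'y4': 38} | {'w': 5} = {'c0': -31, 'key1': 72, 'val2': 23, 'y3': -70, 'y4': 38, 'w': 5}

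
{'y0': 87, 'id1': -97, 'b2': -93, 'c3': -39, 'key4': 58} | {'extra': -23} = {'y0': 87, 'id1': -97, 'b2': -93, 'c3': -39, 'key4': 58, 'extra': -23}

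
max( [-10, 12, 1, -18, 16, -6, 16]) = 16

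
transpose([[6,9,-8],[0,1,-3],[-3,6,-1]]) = [[6, 0, -3], [9, 1, 6], [-8, -3, -1]]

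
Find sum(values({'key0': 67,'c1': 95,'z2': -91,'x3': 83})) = 154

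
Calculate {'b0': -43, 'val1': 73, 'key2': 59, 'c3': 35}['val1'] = 73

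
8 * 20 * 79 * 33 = 417120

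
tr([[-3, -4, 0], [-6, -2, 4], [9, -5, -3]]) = -8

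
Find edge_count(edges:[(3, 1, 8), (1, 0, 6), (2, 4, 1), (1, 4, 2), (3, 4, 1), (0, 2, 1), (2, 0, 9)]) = 7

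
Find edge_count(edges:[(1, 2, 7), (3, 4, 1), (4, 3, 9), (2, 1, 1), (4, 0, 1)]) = 5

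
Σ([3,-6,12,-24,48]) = 33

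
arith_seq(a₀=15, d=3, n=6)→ a_0 = 15 + 0*3 = 15
a_1 = 15 + 1*3 = 18
a_2 = 15 + 2*3 = 21
...
= [15, 18, 21, 24, 27, 30]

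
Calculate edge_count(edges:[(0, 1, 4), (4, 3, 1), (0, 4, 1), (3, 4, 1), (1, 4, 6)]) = 5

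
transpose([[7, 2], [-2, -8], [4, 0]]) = [[7, -2, 4], [2, -8, 0]]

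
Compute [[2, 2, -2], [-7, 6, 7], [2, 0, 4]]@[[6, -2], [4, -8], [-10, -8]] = C[0][0] = (2)*(6) + (2)*(4) + (-2)*(-10) = 40
C[0][1] = (2)*(-2) + (2)*(-8) + (-2)*(-8) = -4
C[1][0] = (-7)*(6) + (6)*(4) + (7)*(-10) = -88
C[1][1] = (-7)*(-2) + (6)*(-8) + (7)*(-8) = -90
C[2][0] = (2)*(6) + (0)*(4) + (4)*(-10) = -28
C[2][1] = (2)*(-2) + (0)*(-8) + (4)*(-8) = -36
= [[40, -4], [-88, -90], [-28, -36]]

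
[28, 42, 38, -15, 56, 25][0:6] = [28, 42, 38, -15, 56, 25]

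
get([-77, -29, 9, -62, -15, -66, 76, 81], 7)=81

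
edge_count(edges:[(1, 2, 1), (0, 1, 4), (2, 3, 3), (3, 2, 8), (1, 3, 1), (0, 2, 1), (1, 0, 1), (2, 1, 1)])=8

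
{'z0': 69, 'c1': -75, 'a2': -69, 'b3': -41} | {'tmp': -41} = {'z0': 69, 'c1': -75, 'a2': -69, 'b3': -41, 'tmp': -41}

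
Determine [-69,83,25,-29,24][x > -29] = [83, 25, 24]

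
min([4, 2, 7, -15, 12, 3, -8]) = -15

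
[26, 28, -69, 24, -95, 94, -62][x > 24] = [26, 28, 94]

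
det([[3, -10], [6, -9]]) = (3)*(-9) - (-10)*(6)
= 33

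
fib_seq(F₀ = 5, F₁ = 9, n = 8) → F_2 = F_1 + F_0 = 14
F_3 = F_2 + F_1 = 23
F_4 = F_3 + F_2 = 37
...
= [5, 9, 14, 23, 37, 60, 97, 157]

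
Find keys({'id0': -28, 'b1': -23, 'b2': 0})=['id0', 'b1', 'b2']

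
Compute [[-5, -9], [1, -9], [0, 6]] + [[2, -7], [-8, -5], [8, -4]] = [[-3, -16], [-7, -14], [8, 2]]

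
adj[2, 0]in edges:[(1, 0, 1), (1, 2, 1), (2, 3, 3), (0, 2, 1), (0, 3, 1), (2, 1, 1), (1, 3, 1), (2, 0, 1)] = 1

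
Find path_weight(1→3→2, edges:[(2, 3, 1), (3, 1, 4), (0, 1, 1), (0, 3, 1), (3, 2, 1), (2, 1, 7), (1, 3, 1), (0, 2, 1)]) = w(1→3)=1 + w(3→2)=1
= 2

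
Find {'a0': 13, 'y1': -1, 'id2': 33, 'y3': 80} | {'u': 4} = {'a0': 13, 'y1': -1, 'id2': 33, 'y3': 80, 'u': 4}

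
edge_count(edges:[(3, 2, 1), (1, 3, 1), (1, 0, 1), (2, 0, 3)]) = 4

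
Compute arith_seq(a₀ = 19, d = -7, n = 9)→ [19, 12, 5, -2, -9, -16, -23, -30, -37]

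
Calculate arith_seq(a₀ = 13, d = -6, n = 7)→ [13, 7, 1, -5, -11, -17, -23]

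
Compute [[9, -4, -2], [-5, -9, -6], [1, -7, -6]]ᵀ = [[9, -5, 1], [-4, -9, -7], [-2, -6, -6]]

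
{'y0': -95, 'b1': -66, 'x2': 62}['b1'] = -66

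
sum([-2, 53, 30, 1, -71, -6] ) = 5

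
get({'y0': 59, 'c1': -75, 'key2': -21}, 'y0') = 59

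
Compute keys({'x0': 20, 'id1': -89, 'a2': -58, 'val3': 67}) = ['x0', 'id1', 'a2', 'val3']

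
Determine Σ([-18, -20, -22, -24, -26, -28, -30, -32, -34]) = (-18) + (-20) + (-22) + (-24) + (-26) + (-28) + (-30) + (-32) + (-34)
= -234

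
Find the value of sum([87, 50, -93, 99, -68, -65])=10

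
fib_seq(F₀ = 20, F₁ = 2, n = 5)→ F_2 = F_1 + F_0 = 22
F_3 = F_2 + F_1 = 24
F_4 = F_3 + F_2 = 46
= [20, 2, 22, 24, 46]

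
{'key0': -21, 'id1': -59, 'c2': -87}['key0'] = -21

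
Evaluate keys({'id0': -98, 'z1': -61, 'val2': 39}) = ['id0', 'z1', 'val2']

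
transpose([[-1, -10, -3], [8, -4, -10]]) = [[-1, 8], [-10, -4], [-3, -10]]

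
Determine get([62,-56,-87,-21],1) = -56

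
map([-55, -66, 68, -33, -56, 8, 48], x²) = [3025, 4356, 4624, 1089, 3136, 64, 2304]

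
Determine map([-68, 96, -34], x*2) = [-136, 192, -68]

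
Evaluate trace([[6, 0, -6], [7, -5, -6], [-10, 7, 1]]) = 2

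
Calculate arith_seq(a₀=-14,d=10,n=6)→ a_0 = -14 + 0*10 = -14
a_1 = -14 + 1*10 = -4
a_2 = -14 + 2*10 = 6
...
= [-14, -4, 6, 16, 26, 36]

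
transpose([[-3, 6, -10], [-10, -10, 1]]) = [[-3, -10], [6, -10], [-10, 1]]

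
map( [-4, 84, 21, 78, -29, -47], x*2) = -4*2=-8, 84*2=168, 21*2=42, 78*2=156, -29*2=-58, -47*2=-94
= [-8, 168, 42, 156, -58, -94]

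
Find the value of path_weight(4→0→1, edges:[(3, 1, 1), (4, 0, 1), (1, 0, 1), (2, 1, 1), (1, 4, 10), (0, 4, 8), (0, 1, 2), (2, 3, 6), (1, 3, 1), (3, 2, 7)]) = w(4→0)=1 + w(0→1)=2
= 3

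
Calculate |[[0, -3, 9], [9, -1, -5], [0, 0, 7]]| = (1)*(0)*det([[-1, -5], [0, 7]]) + (-1)*(-3)*det([[9, -5], [0, 7]]) + (1)*(9)*det([[9, -1], [0, 0]])
= 0 + 189 + 0
= 189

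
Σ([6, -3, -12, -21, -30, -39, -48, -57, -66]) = -270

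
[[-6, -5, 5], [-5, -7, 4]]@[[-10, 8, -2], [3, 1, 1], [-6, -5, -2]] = [[15, -78, -3], [5, -67, -5]]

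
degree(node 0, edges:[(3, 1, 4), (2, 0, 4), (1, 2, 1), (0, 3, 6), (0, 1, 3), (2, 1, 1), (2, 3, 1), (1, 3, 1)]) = 3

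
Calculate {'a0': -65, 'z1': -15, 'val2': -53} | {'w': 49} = {'a0': -65, 'z1': -15, 'val2': -53, 'w': 49}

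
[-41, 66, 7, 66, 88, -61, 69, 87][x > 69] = [88, 87]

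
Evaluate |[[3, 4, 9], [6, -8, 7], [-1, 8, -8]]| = 548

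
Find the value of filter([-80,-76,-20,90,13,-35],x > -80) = [-76, -20, 90, 13, -35]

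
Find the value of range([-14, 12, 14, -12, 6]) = 28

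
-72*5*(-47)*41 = 693720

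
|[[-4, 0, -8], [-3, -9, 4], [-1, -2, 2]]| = (1)*(-4)*det([[-9, 4], [-2, 2]]) + (-1)*(0)*det([[-3, 4], [-1, 2]]) + (1)*(-8)*det([[-3, -9], [-1, -2]])
= 40 + 0 + 24
= 64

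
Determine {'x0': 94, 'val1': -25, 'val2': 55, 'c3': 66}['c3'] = 66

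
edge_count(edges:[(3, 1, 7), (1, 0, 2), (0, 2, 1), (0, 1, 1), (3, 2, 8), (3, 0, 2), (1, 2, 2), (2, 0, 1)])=8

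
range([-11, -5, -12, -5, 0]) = 12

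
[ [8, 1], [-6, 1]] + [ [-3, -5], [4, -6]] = [[5, -4], [-2, -5]]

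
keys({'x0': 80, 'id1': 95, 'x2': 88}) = ['x0', 'id1', 'x2']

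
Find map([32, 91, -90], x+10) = 32+10=42, 91+10=101, -90+10=-80
= [42, 101, -80]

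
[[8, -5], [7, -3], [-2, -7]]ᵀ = [[8, 7, -2], [-5, -3, -7]]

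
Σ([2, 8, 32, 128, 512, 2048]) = 2730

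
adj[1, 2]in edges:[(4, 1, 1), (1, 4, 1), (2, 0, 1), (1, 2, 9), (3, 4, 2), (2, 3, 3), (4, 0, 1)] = 9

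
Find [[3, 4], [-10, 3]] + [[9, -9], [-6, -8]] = [[12, -5], [-16, -5]]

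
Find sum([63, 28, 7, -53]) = 63 + 28 + 7 + (-53)
= 45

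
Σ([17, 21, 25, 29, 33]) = 125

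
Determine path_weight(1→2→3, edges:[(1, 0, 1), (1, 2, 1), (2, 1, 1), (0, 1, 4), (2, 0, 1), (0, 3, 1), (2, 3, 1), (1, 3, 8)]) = w(1→2)=1 + w(2→3)=1
= 2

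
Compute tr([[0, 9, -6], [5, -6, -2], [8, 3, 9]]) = diagonal: 0 + (-6) + 9
= 3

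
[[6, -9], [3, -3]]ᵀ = [[6, 3], [-9, -3]]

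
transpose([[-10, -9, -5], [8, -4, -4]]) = [[-10, 8], [-9, -4], [-5, -4]]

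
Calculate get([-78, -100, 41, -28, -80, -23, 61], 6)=61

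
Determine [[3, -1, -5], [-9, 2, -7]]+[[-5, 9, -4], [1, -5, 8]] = [[-2, 8, -9], [-8, -3, 1]]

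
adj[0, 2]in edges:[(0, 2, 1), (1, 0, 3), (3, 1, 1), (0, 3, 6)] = 1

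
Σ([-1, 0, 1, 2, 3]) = (-1) + 0 + 1 + 2 + 3
= 5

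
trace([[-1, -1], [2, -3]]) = -4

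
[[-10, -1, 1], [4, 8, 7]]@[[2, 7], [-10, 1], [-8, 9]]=[[-18, -62], [-128, 99]]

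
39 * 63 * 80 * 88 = 17297280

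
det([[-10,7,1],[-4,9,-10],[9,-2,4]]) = (1)*(-10)*det([[9, -10], [-2, 4]]) + (-1)*(7)*det([[-4, -10], [9, 4]]) + (1)*(1)*det([[-4, 9], [9, -2]])
= -160 + -518 + -73
= -751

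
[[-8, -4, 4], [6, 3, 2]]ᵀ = [[-8, 6], [-4, 3], [4, 2]]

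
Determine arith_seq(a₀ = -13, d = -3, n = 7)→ [-13, -16, -19, -22, -25, -28, -31]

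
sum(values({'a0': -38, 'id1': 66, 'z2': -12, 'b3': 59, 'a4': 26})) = (-38) + 66 + (-12) + 59 + 26
= 101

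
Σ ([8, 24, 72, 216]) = 8 + 24 + 72 + 216
= 320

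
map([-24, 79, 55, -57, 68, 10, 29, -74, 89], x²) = (-24)²=576, (79)²=6241, (55)²=3025, (-57)²=3249, (68)²=4624, (10)²=100, (29)²=841, (-74)²=5476, (89)²=7921
= [576, 6241, 3025, 3249, 4624, 100, 841, 5476, 7921]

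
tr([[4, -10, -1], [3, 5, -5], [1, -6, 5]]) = 14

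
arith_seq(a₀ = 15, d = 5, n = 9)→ [15, 20, 25, 30, 35, 40, 45, 50, 55]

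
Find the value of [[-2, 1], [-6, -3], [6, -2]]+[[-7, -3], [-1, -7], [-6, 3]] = [[-9, -2], [-7, -10], [0, 1]]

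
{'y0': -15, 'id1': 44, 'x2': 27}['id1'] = 44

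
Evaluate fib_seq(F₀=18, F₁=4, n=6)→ [18, 4, 22, 26, 48, 74]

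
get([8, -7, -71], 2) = -71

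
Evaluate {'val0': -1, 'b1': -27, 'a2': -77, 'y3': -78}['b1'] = -27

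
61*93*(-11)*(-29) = 1809687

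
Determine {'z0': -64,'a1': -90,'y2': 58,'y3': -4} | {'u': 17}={'z0': -64, 'a1': -90, 'y2': 58, 'y3': -4, 'u': 17}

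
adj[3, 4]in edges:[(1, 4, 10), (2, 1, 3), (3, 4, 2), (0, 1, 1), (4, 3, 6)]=2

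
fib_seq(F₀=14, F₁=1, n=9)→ [14, 1, 15, 16, 31, 47, 78, 125, 203]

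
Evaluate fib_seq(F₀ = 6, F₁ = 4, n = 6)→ F_2 = F_1 + F_0 = 10
F_3 = F_2 + F_1 = 14
F_4 = F_3 + F_2 = 24
...
= [6, 4, 10, 14, 24, 38]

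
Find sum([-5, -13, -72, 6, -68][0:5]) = slice → [-5, -13, -72, 6, -68]
(-5) + (-13) + (-72) + 6 + (-68)
= -152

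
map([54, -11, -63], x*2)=54*2=108, -11*2=-22, -63*2=-126
= [108, -22, -126]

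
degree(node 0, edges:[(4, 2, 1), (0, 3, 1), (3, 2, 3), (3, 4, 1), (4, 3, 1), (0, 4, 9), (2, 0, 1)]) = 3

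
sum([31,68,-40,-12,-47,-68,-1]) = 31 + 68 + (-40) + (-12) + (-47) + (-68) + (-1)
= -69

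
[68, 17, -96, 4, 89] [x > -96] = [68, 17, 4, 89]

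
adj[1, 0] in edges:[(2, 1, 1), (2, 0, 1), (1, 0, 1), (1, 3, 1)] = 1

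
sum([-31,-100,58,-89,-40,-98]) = (-31) + (-100) + 58 + (-89) + (-40) + (-98)
= -300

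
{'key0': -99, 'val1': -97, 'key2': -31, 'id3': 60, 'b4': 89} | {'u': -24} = {'key0': -99, 'val1': -97, 'key2': -31, 'id3': 60, 'b4': 89, 'u': -24}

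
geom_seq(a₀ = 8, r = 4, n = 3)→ [8, 32, 128]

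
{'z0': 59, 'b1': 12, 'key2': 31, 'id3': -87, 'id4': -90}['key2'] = 31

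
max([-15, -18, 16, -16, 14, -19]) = 16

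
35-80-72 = -117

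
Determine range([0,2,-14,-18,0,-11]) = 20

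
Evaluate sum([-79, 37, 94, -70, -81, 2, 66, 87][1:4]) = slice → [37, 94, -70]
37 + 94 + (-70)
= 61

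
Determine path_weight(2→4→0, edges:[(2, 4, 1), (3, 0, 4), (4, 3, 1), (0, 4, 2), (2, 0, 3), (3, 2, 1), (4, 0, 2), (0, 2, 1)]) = w(2→4)=1 + w(4→0)=2
= 3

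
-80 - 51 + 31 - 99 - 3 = -202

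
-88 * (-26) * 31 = 70928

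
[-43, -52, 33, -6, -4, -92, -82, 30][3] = -6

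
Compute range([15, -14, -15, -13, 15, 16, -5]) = 31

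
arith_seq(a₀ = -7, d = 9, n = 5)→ [-7, 2, 11, 20, 29]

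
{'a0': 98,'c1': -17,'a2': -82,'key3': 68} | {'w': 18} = {'a0': 98, 'c1': -17, 'a2': -82, 'key3': 68, 'w': 18}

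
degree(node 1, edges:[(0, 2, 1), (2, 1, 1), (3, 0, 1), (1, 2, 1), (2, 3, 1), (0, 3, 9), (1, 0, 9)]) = incident: (2,1), (1,2), (1,0)
= 3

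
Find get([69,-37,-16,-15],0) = 69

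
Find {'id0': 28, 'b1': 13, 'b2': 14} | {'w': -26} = {'id0': 28, 'b1': 13, 'b2': 14, 'w': -26}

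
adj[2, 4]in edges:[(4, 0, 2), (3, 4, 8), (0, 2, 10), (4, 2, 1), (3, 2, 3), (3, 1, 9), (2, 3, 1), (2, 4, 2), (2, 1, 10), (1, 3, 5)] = 2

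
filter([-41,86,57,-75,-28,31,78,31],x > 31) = keep x where x > 31: -41✗, 86✓, 57✓, -75✗, -28✗, 31✗, 78✓, 31✗
= [86, 57, 78]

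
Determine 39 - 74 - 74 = -109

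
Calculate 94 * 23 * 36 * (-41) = -3191112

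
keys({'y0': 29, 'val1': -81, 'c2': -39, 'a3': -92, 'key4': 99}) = ['y0', 'val1', 'c2', 'a3', 'key4']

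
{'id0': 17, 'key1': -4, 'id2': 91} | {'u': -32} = {'id0': 17, 'key1': -4, 'id2': 91, 'u': -32}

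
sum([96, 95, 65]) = 256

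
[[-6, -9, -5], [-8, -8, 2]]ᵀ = [[-6, -8], [-9, -8], [-5, 2]]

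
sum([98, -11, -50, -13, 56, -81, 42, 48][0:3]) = 37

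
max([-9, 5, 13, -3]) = 13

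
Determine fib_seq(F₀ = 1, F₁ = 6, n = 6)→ F_2 = F_1 + F_0 = 7
F_3 = F_2 + F_1 = 13
F_4 = F_3 + F_2 = 20
...
= [1, 6, 7, 13, 20, 33]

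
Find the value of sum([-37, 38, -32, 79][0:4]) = 48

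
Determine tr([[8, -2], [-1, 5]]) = diagonal: 8 + 5
= 13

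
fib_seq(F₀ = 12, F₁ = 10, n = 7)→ F_2 = F_1 + F_0 = 22
F_3 = F_2 + F_1 = 32
F_4 = F_3 + F_2 = 54
...
= [12, 10, 22, 32, 54, 86, 140]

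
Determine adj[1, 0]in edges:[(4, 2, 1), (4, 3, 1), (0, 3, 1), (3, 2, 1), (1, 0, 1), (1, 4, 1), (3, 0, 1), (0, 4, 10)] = 1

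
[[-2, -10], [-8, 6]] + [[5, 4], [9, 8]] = [[3, -6], [1, 14]]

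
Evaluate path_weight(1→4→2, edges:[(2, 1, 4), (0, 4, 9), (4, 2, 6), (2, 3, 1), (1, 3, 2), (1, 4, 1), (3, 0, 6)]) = 7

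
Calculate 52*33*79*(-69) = -9353916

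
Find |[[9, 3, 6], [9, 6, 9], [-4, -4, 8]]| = (1)*(9)*det([[6, 9], [-4, 8]]) + (-1)*(3)*det([[9, 9], [-4, 8]]) + (1)*(6)*det([[9, 6], [-4, -4]])
= 756 + -324 + -72
= 360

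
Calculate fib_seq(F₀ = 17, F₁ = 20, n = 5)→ F_2 = F_1 + F_0 = 37
F_3 = F_2 + F_1 = 57
F_4 = F_3 + F_2 = 94
= [17, 20, 37, 57, 94]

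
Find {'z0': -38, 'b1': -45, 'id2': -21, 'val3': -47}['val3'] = -47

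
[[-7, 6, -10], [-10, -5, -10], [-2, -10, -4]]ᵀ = [[-7, -10, -2], [6, -5, -10], [-10, -10, -4]]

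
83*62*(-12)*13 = -802776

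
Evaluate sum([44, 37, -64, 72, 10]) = 44 + 37 + (-64) + 72 + 10
= 99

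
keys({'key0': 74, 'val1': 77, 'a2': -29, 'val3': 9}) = ['key0', 'val1', 'a2', 'val3']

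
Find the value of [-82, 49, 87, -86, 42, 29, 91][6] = 91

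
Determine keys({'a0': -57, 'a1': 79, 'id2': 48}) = ['a0', 'a1', 'id2']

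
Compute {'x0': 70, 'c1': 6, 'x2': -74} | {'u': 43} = {'x0': 70, 'c1': 6, 'x2': -74, 'u': 43}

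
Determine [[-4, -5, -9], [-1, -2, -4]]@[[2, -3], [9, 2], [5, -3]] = C[0][0] = (-4)*(2) + (-5)*(9) + (-9)*(5) = -98
C[0][1] = (-4)*(-3) + (-5)*(2) + (-9)*(-3) = 29
C[1][0] = (-1)*(2) + (-2)*(9) + (-4)*(5) = -40
C[1][1] = (-1)*(-3) + (-2)*(2) + (-4)*(-3) = 11
= [[-98, 29], [-40, 11]]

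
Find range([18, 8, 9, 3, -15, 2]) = 33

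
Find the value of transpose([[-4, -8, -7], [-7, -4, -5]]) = [[-4, -7], [-8, -4], [-7, -5]]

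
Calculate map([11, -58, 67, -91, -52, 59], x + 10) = 11+10=21, -58+10=-48, 67+10=77, -91+10=-81, -52+10=-42, 59+10=69
= [21, -48, 77, -81, -42, 69]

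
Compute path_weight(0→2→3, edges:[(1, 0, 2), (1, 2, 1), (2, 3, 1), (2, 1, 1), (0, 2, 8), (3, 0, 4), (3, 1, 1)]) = w(0→2)=8 + w(2→3)=1
= 9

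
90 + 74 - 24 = 140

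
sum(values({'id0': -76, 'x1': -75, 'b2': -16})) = -167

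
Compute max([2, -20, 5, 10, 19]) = 19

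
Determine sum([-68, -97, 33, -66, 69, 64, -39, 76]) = (-68) + (-97) + 33 + (-66) + 69 + 64 + (-39) + 76
= -28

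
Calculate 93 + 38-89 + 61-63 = 40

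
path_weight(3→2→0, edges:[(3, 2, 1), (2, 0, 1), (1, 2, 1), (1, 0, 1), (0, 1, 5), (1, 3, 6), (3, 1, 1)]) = w(3→2)=1 + w(2→0)=1
= 2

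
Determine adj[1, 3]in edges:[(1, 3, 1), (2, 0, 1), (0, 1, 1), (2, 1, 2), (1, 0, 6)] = 1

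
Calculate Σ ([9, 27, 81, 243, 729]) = 9 + 27 + 81 + 243 + 729
= 1089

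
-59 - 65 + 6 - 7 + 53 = -72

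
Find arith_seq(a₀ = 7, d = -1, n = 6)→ a_0 = 7 + 0*-1 = 7
a_1 = 7 + 1*-1 = 6
a_2 = 7 + 2*-1 = 5
...
= [7, 6, 5, 4, 3, 2]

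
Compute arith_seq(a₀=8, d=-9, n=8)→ a_0 = 8 + 0*-9 = 8
a_1 = 8 + 1*-9 = -1
a_2 = 8 + 2*-9 = -10
...
= [8, -1, -10, -19, -28, -37, -46, -55]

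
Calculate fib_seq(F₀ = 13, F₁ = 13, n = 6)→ [13, 13, 26, 39, 65, 104]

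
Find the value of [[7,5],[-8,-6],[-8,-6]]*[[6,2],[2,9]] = C[0][0] = (7)*(6) + (5)*(2) = 52
C[0][1] = (7)*(2) + (5)*(9) = 59
C[1][0] = (-8)*(6) + (-6)*(2) = -60
C[1][1] = (-8)*(2) + (-6)*(9) = -70
C[2][0] = (-8)*(6) + (-6)*(2) = -60
C[2][1] = (-8)*(2) + (-6)*(9) = -70
= [[52, 59], [-60, -70], [-60, -70]]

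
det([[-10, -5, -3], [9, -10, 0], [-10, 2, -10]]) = -1204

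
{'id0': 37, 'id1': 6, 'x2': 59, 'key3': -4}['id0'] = 37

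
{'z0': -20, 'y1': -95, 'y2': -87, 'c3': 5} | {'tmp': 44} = {'z0': -20, 'y1': -95, 'y2': -87, 'c3': 5, 'tmp': 44}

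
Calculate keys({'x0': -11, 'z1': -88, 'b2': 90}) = ['x0', 'z1', 'b2']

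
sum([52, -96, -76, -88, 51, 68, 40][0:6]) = slice → [52, -96, -76, -88, 51, 68]
52 + (-96) + (-76) + (-88) + 51 + 68
= -89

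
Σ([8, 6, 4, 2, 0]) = 20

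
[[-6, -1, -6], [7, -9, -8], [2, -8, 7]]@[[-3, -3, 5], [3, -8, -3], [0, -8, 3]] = [[15, 74, -45], [-48, 115, 38], [-30, 2, 55]]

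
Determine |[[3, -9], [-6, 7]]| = (3)*(7) - (-9)*(-6)
= -33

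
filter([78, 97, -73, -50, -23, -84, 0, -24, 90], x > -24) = [78, 97, -23, 0, 90]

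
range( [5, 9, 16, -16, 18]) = 34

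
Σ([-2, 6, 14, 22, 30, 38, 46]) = (-2) + 6 + 14 + 22 + 30 + 38 + 46
= 154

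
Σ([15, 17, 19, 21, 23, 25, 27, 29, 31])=15 + 17 + 19 + 21 + 23 + 25 + 27 + 29 + 31
= 207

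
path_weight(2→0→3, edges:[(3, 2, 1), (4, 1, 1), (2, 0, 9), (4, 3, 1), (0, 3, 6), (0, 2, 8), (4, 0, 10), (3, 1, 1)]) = w(2→0)=9 + w(0→3)=6
= 15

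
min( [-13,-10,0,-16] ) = -16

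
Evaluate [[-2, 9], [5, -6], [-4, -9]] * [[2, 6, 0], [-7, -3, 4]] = C[0][0] = (-2)*(2) + (9)*(-7) = -67
C[0][1] = (-2)*(6) + (9)*(-3) = -39
C[0][2] = (-2)*(0) + (9)*(4) = 36
C[1][0] = (5)*(2) + (-6)*(-7) = 52
C[1][1] = (5)*(6) + (-6)*(-3) = 48
C[1][2] = (5)*(0) + (-6)*(4) = -24
... (3 more cells)
= [[-67, -39, 36], [52, 48, -24], [55, 3, -36]]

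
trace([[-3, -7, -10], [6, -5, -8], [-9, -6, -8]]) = -16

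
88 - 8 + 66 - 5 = 141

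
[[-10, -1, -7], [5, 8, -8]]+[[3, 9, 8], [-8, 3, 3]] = [[-7, 8, 1], [-3, 11, -5]]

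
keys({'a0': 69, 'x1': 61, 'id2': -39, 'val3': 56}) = ['a0', 'x1', 'id2', 'val3']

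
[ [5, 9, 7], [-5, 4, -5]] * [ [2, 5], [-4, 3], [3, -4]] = C[0][0] = (5)*(2) + (9)*(-4) + (7)*(3) = -5
C[0][1] = (5)*(5) + (9)*(3) + (7)*(-4) = 24
C[1][0] = (-5)*(2) + (4)*(-4) + (-5)*(3) = -41
C[1][1] = (-5)*(5) + (4)*(3) + (-5)*(-4) = 7
= [[-5, 24], [-41, 7]]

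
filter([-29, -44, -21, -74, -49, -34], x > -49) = keep x where x > -49: -29✓, -44✓, -21✓, -74✗, -49✗, -34✓
= [-29, -44, -21, -34]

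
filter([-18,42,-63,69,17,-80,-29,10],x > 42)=keep x where x > 42: -18✗, 42✗, -63✗, 69✓, 17✗, -80✗, -29✗, 10✗
= [69]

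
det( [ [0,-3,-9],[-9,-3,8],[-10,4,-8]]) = 1050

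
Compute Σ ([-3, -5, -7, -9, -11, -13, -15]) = -63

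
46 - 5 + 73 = 114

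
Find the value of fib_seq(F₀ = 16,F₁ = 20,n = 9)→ F_2 = F_1 + F_0 = 36
F_3 = F_2 + F_1 = 56
F_4 = F_3 + F_2 = 92
...
= [16, 20, 36, 56, 92, 148, 240, 388, 628]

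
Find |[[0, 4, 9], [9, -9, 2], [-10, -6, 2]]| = -1448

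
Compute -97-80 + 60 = -117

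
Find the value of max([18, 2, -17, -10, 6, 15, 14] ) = 18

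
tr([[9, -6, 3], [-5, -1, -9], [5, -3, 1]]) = diagonal: 9 + (-1) + 1
= 9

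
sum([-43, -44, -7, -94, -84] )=-272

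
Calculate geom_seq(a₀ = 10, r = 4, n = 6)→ a_0 = 10*4^0 = 10
a_1 = 10*4^1 = 40
a_2 = 10*4^2 = 160
...
= [10, 40, 160, 640, 2560, 10240]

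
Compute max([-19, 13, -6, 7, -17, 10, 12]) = 13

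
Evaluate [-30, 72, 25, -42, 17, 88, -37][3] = -42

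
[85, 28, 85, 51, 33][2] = 85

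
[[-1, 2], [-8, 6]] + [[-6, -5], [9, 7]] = [[-7, -3], [1, 13]]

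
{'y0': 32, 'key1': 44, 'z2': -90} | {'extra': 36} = {'y0': 32, 'key1': 44, 'z2': -90, 'extra': 36}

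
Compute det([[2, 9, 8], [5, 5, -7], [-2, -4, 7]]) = -255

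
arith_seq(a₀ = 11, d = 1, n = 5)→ a_0 = 11 + 0*1 = 11
a_1 = 11 + 1*1 = 12
a_2 = 11 + 2*1 = 13
...
= [11, 12, 13, 14, 15]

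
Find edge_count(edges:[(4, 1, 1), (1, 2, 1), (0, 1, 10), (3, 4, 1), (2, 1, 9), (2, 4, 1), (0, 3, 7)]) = 7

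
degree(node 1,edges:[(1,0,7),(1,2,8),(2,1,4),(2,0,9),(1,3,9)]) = incident: (1,0), (1,2), (2,1), (1,3)
= 4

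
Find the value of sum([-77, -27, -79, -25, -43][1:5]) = slice → [-27, -79, -25, -43]
(-27) + (-79) + (-25) + (-43)
= -174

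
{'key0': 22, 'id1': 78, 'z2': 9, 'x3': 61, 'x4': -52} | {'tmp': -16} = {'key0': 22, 'id1': 78, 'z2': 9, 'x3': 61, 'x4': -52, 'tmp': -16}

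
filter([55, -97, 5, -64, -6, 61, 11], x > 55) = [61]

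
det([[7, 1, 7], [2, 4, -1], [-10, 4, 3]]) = 452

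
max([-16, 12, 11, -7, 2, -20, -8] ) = 12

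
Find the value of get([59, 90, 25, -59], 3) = -59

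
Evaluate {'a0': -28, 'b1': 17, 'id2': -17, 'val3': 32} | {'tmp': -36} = {'a0': -28, 'b1': 17, 'id2': -17, 'val3': 32, 'tmp': -36}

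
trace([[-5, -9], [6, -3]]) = -8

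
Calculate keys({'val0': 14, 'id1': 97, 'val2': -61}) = ['val0', 'id1', 'val2']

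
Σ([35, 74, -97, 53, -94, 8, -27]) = -48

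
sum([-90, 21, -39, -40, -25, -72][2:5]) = slice → [-39, -40, -25]
(-39) + (-40) + (-25)
= -104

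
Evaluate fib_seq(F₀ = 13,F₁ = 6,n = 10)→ [13, 6, 19, 25, 44, 69, 113, 182, 295, 477]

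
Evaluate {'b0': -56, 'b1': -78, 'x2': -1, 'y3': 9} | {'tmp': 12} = {'b0': -56, 'b1': -78, 'x2': -1, 'y3': 9, 'tmp': 12}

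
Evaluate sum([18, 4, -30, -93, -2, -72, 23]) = -152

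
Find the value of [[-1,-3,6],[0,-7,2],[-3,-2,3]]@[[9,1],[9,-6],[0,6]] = [[-36, 53], [-63, 54], [-45, 27]]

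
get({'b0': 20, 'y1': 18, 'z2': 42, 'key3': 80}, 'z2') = 42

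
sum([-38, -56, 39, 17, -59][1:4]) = slice → [-56, 39, 17]
(-56) + 39 + 17
= 0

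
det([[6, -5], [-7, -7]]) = -77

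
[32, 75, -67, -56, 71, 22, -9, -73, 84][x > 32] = [75, 71, 84]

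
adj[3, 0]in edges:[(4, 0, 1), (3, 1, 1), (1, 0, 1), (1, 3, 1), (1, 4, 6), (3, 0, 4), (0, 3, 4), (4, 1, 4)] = 4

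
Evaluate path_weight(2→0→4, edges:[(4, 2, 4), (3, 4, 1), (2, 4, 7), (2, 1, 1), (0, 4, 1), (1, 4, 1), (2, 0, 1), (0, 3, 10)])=w(2→0)=1 + w(0→4)=1
= 2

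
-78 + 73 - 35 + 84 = 44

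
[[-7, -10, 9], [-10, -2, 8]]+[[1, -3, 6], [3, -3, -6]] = [[-6, -13, 15], [-7, -5, 2]]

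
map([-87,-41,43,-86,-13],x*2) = -87*2=-174, -41*2=-82, 43*2=86, -86*2=-172, -13*2=-26
= [-174, -82, 86, -172, -26]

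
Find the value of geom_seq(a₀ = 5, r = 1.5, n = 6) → [5.0, 7.5, 11.25, 16.875, 25.3125, 37.96875]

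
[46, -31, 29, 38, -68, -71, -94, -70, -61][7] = -70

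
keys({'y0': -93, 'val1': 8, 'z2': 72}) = ['y0', 'val1', 'z2']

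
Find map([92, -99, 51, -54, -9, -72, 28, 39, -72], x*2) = [184, -198, 102, -108, -18, -144, 56, 78, -144]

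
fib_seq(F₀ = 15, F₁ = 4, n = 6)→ [15, 4, 19, 23, 42, 65]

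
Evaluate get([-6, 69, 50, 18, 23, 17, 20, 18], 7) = 18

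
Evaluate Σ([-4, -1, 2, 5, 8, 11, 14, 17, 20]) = 72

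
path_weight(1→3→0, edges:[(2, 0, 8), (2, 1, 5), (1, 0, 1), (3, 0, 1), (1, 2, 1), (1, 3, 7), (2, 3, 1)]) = 8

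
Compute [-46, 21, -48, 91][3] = 91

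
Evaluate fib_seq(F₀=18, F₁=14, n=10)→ F_2 = F_1 + F_0 = 32
F_3 = F_2 + F_1 = 46
F_4 = F_3 + F_2 = 78
...
= [18, 14, 32, 46, 78, 124, 202, 326, 528, 854]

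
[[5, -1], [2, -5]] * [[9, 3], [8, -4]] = C[0][0] = (5)*(9) + (-1)*(8) = 37
C[0][1] = (5)*(3) + (-1)*(-4) = 19
C[1][0] = (2)*(9) + (-5)*(8) = -22
C[1][1] = (2)*(3) + (-5)*(-4) = 26
= [[37, 19], [-22, 26]]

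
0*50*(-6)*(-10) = 0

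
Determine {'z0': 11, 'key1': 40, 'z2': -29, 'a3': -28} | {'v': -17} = {'z0': 11, 'key1': 40, 'z2': -29, 'a3': -28, 'v': -17}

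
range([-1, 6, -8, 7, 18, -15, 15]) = 33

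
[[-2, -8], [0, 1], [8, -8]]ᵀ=[[-2, 0, 8], [-8, 1, -8]]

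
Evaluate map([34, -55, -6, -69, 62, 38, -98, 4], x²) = (34)²=1156, (-55)²=3025, (-6)²=36, (-69)²=4761, (62)²=3844, (38)²=1444, (-98)²=9604, (4)²=16
= [1156, 3025, 36, 4761, 3844, 1444, 9604, 16]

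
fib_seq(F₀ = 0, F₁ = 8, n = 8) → F_2 = F_1 + F_0 = 8
F_3 = F_2 + F_1 = 16
F_4 = F_3 + F_2 = 24
...
= [0, 8, 8, 16, 24, 40, 64, 104]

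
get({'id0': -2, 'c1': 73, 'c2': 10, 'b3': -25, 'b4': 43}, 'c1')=73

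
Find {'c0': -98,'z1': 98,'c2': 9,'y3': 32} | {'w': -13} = {'c0': -98, 'z1': 98, 'c2': 9, 'y3': 32, 'w': -13}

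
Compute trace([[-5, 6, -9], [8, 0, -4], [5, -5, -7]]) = diagonal: (-5) + 0 + (-7)
= -12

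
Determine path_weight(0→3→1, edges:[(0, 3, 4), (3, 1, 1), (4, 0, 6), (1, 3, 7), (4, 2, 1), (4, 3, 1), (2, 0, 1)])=5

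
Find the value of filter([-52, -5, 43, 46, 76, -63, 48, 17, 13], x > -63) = [-52, -5, 43, 46, 76, 48, 17, 13]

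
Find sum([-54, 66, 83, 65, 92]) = (-54) + 66 + 83 + 65 + 92
= 252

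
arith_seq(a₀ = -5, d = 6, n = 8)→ a_0 = -5 + 0*6 = -5
a_1 = -5 + 1*6 = 1
a_2 = -5 + 2*6 = 7
...
= [-5, 1, 7, 13, 19, 25, 31, 37]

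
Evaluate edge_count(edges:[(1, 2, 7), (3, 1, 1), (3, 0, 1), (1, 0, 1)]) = 4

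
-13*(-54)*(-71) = -49842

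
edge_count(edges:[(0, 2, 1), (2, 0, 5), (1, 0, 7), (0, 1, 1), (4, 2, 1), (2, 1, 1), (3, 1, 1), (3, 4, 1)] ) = 8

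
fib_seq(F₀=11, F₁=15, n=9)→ F_2 = F_1 + F_0 = 26
F_3 = F_2 + F_1 = 41
F_4 = F_3 + F_2 = 67
...
= [11, 15, 26, 41, 67, 108, 175, 283, 458]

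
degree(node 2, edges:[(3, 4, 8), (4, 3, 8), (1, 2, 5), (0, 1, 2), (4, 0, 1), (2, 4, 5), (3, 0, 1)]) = 2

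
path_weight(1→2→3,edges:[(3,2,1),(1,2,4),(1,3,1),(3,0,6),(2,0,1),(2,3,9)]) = w(1→2)=4 + w(2→3)=9
= 13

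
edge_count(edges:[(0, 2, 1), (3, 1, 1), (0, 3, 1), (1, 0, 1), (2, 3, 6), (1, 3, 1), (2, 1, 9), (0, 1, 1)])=8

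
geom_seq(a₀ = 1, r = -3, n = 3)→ [1, -3, 9]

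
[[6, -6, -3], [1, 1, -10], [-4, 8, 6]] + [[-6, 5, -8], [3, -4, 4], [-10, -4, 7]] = [[0, -1, -11], [4, -3, -6], [-14, 4, 13]]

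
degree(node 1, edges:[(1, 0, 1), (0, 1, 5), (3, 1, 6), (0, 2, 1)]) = incident: (1,0), (0,1), (3,1)
= 3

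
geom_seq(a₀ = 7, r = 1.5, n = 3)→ [7.0, 10.5, 15.75]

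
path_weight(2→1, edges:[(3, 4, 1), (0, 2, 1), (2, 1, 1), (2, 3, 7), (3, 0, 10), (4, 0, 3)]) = 1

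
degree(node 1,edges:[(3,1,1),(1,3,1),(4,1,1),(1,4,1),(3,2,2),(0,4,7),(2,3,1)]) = 4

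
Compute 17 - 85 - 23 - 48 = -139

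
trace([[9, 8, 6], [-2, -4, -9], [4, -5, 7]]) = 12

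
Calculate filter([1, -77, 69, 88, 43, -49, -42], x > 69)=keep x where x > 69: 1✗, -77✗, 69✗, 88✓, 43✗, -49✗, -42✗
= [88]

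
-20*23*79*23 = -835820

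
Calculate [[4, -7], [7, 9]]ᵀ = [[4, 7], [-7, 9]]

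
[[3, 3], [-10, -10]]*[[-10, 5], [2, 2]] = C[0][0] = (3)*(-10) + (3)*(2) = -24
C[0][1] = (3)*(5) + (3)*(2) = 21
C[1][0] = (-10)*(-10) + (-10)*(2) = 80
C[1][1] = (-10)*(5) + (-10)*(2) = -70
= [[-24, 21], [80, -70]]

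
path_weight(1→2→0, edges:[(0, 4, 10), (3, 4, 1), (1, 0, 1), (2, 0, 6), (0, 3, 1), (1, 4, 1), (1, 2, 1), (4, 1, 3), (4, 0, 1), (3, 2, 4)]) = 7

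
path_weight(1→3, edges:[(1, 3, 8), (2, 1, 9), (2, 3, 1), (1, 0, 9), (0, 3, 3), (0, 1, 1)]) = w(1→3)=8
= 8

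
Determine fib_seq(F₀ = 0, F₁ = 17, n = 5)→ F_2 = F_1 + F_0 = 17
F_3 = F_2 + F_1 = 34
F_4 = F_3 + F_2 = 51
= [0, 17, 17, 34, 51]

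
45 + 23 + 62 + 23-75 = 78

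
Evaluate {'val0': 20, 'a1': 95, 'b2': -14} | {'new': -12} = {'val0': 20, 'a1': 95, 'b2': -14, 'new': -12}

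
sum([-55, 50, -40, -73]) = (-55) + 50 + (-40) + (-73)
= -118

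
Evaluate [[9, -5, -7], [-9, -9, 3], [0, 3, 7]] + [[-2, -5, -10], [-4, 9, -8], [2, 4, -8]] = [[7, -10, -17], [-13, 0, -5], [2, 7, -1]]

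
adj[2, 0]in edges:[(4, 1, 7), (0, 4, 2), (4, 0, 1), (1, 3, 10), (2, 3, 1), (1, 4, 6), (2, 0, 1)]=1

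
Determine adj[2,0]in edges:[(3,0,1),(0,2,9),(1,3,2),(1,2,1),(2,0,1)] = 1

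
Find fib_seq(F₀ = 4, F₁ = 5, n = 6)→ [4, 5, 9, 14, 23, 37]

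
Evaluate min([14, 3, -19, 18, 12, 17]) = -19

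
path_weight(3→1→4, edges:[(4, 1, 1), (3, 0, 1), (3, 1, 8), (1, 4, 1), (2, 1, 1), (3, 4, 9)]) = w(3→1)=8 + w(1→4)=1
= 9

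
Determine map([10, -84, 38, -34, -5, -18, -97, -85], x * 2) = [20, -168, 76, -68, -10, -36, -194, -170]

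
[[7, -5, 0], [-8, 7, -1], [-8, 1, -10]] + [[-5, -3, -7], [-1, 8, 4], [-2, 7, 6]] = [[2, -8, -7], [-9, 15, 3], [-10, 8, -4]]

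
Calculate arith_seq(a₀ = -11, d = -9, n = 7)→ a_0 = -11 + 0*-9 = -11
a_1 = -11 + 1*-9 = -20
a_2 = -11 + 2*-9 = -29
...
= [-11, -20, -29, -38, -47, -56, -65]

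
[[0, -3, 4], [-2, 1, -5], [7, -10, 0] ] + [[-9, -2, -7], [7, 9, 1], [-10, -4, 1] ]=[[-9, -5, -3], [5, 10, -4], [-3, -14, 1]]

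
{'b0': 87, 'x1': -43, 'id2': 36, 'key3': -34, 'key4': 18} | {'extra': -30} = {'b0': 87, 'x1': -43, 'id2': 36, 'key3': -34, 'key4': 18, 'extra': -30}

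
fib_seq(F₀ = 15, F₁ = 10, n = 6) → [15, 10, 25, 35, 60, 95]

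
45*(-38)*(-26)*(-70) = -3112200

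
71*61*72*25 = 7795800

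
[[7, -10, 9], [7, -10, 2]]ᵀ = [[7, 7], [-10, -10], [9, 2]]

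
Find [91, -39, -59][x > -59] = keep x where x > -59: 91✓, -39✓, -59✗
= [91, -39]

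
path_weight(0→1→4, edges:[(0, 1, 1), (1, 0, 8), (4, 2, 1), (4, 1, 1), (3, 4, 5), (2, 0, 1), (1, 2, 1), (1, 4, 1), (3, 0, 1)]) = w(0→1)=1 + w(1→4)=1
= 2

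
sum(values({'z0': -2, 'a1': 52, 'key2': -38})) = 12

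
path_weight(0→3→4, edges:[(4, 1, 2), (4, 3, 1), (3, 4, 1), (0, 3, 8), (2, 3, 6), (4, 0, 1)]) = 9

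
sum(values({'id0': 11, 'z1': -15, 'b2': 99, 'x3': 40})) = 11 + (-15) + 99 + 40
= 135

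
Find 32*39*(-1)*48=-59904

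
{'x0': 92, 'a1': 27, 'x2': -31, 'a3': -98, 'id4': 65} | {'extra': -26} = {'x0': 92, 'a1': 27, 'x2': -31, 'a3': -98, 'id4': 65, 'extra': -26}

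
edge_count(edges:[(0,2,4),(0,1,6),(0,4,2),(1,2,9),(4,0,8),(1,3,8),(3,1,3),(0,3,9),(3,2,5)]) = 9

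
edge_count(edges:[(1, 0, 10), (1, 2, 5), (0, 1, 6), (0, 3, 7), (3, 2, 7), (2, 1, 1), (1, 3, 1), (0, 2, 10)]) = 8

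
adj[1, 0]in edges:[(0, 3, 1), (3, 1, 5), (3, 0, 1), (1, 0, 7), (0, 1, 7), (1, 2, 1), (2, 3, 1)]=7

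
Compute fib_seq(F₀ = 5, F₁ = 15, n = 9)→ F_2 = F_1 + F_0 = 20
F_3 = F_2 + F_1 = 35
F_4 = F_3 + F_2 = 55
...
= [5, 15, 20, 35, 55, 90, 145, 235, 380]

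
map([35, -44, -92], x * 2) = [70, -88, -184]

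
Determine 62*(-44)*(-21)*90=5155920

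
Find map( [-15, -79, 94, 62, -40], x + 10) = [-5, -69, 104, 72, -30]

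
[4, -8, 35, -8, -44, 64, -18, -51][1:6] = [-8, 35, -8, -44, 64]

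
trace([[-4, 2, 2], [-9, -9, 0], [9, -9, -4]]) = diagonal: (-4) + (-9) + (-4)
= -17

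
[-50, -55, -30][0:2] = [-50, -55]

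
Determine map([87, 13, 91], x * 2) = 87*2=174, 13*2=26, 91*2=182
= [174, 26, 182]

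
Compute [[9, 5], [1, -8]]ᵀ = [[9, 1], [5, -8]]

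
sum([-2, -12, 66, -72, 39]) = 19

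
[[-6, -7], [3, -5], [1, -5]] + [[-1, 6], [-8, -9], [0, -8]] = [[-7, -1], [-5, -14], [1, -13]]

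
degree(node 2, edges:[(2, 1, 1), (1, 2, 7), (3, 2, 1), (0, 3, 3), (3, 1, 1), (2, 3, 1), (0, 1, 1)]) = 4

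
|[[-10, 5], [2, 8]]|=-90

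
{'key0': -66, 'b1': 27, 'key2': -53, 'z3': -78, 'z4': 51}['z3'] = -78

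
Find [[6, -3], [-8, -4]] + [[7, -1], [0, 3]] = [[13, -4], [-8, -1]]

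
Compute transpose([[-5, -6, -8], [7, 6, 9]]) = [[-5, 7], [-6, 6], [-8, 9]]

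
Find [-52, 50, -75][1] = 50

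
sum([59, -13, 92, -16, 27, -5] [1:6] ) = 85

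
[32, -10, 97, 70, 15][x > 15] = keep x where x > 15: 32✓, -10✗, 97✓, 70✓, 15✗
= [32, 97, 70]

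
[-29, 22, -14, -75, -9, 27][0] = -29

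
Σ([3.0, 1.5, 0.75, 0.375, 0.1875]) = 3.0 + 1.5 + 0.75 + 0.375 + 0.1875
= 5.8125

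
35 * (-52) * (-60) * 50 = 5460000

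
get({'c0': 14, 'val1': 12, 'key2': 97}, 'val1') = 12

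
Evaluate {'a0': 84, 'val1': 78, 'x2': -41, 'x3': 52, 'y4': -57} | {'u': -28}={'a0': 84, 'val1': 78, 'x2': -41, 'x3': 52, 'y4': -57, 'u': -28}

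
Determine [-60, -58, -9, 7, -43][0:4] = [-60, -58, -9, 7]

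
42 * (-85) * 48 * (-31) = 5312160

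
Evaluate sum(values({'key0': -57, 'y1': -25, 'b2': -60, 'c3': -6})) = -148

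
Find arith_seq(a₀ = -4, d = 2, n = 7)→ a_0 = -4 + 0*2 = -4
a_1 = -4 + 1*2 = -2
a_2 = -4 + 2*2 = 0
...
= [-4, -2, 0, 2, 4, 6, 8]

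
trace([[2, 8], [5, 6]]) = 8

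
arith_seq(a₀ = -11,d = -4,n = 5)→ a_0 = -11 + 0*-4 = -11
a_1 = -11 + 1*-4 = -15
a_2 = -11 + 2*-4 = -19
...
= [-11, -15, -19, -23, -27]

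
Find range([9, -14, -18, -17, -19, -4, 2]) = 28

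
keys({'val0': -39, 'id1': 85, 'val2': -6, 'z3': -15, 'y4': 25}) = ['val0', 'id1', 'val2', 'z3', 'y4']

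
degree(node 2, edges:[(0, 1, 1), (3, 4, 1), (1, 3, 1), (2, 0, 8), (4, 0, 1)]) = 1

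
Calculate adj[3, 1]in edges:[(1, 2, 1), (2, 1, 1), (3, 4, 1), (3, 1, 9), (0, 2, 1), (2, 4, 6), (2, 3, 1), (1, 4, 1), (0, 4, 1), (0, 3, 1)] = 9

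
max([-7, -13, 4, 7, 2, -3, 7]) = 7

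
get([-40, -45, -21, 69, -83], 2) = -21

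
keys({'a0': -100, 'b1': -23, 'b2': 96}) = ['a0', 'b1', 'b2']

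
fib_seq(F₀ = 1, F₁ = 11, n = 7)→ [1, 11, 12, 23, 35, 58, 93]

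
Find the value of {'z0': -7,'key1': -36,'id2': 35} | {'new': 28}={'z0': -7, 'key1': -36, 'id2': 35, 'new': 28}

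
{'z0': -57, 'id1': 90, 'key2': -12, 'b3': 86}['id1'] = 90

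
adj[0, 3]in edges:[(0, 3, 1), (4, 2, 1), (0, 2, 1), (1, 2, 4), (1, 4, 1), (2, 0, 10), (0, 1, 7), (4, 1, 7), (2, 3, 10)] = 1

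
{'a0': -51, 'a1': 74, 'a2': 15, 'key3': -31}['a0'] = -51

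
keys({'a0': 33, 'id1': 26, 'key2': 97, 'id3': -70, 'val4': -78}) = ['a0', 'id1', 'key2', 'id3', 'val4']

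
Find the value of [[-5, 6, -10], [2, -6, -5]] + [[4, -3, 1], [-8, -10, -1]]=[[-1, 3, -9], [-6, -16, -6]]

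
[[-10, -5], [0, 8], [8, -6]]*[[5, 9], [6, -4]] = C[0][0] = (-10)*(5) + (-5)*(6) = -80
C[0][1] = (-10)*(9) + (-5)*(-4) = -70
C[1][0] = (0)*(5) + (8)*(6) = 48
C[1][1] = (0)*(9) + (8)*(-4) = -32
C[2][0] = (8)*(5) + (-6)*(6) = 4
C[2][1] = (8)*(9) + (-6)*(-4) = 96
= [[-80, -70], [48, -32], [4, 96]]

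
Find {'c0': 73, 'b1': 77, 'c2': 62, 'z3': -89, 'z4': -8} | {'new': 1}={'c0': 73, 'b1': 77, 'c2': 62, 'z3': -89, 'z4': -8, 'new': 1}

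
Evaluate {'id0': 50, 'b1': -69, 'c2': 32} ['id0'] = 50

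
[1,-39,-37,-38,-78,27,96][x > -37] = keep x where x > -37: 1✓, -39✗, -37✗, -38✗, -78✗, 27✓, 96✓
= [1, 27, 96]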